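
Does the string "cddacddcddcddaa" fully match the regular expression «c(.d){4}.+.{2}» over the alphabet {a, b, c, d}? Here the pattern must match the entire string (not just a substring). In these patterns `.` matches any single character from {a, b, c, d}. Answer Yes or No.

No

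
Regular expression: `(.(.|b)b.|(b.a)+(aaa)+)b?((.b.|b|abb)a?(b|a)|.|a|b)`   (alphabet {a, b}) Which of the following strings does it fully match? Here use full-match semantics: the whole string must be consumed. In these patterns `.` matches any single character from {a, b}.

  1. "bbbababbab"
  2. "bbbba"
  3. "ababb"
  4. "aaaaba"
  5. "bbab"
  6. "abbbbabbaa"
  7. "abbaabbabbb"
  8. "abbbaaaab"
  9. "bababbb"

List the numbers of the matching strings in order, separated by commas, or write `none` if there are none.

1, 2, 6, 9

1. "bbbababbab" → match
2. "bbbba" → match
3. "ababb" → no match
4. "aaaaba" → no match
5. "bbab" → no match
6. "abbbbabbaa" → match
7. "abbaabbabbb" → no match
8. "abbbaaaab" → no match
9. "bababbb" → match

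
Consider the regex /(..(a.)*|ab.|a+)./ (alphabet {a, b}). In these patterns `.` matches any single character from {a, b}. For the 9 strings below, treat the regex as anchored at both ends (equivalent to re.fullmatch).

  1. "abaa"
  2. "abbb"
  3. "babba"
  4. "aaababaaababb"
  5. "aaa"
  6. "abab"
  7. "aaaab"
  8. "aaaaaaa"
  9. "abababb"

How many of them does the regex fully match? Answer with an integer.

8

1 → match
2 → match
3 → no match
4 → match
5 → match
6 → match
7 → match
8 → match
9 → match
Total matched: 8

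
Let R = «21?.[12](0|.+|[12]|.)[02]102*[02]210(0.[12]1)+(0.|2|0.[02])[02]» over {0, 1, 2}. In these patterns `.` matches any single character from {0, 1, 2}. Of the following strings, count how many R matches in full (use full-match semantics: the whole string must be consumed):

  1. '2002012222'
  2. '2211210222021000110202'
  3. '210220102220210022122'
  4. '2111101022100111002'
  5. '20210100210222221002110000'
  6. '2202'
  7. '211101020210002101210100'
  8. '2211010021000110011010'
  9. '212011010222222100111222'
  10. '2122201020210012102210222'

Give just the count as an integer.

1 → no match
2 → match
3 → match
4 → match
5 → match
6 → no match
7 → match
8 → match
9 → no match
10 → match
Total matched: 7

7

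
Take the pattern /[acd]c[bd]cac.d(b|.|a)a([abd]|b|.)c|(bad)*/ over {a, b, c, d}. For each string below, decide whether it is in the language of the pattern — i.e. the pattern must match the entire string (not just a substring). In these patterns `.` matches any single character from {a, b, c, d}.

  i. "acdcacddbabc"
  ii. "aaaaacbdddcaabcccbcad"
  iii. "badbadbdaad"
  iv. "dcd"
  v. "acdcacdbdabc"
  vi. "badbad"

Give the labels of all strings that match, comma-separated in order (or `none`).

i, vi

i → match
ii → no match
iii → no match
iv → no match
v → no match
vi → match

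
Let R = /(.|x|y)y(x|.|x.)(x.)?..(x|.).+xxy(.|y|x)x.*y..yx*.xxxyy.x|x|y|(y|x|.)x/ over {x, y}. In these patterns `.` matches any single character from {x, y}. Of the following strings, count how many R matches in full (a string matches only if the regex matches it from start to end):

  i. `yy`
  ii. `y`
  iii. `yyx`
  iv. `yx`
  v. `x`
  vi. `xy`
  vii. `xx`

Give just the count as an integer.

4

i → no match
ii → match
iii → no match
iv → match
v → match
vi → no match
vii → match
Total matched: 4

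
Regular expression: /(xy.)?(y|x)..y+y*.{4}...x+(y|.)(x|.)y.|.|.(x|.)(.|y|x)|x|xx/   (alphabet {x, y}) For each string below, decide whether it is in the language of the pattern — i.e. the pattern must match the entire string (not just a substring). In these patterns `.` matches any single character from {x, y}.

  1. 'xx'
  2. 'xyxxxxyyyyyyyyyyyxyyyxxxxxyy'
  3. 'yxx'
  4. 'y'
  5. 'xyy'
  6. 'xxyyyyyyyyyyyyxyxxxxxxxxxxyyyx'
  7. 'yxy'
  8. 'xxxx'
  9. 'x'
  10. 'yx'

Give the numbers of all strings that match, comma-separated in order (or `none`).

1 → match
2 → match
3 → match
4 → match
5 → match
6 → match
7 → match
8 → no match
9 → match
10 → no match

1, 2, 3, 4, 5, 6, 7, 9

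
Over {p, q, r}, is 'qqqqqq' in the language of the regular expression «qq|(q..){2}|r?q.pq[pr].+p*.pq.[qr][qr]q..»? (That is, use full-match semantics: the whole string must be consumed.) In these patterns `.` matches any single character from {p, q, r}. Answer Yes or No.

Yes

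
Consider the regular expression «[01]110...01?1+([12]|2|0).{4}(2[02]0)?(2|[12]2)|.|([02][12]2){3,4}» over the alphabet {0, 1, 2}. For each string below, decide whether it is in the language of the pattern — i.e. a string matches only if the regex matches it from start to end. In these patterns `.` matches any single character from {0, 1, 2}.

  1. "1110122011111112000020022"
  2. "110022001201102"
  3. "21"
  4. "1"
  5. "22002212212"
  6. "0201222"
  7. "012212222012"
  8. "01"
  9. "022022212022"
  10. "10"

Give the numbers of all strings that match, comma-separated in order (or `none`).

1 → match
2 → no match
3. "21" → no match
4. "1" → match
5. "22002212212" → no match
6. "0201222" → no match
7. "012212222012" → match
8. "01" → no match
9. "022022212022" → match
10. "10" → no match

1, 4, 7, 9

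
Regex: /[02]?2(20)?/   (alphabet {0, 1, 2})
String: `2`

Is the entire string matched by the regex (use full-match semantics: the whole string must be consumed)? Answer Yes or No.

Yes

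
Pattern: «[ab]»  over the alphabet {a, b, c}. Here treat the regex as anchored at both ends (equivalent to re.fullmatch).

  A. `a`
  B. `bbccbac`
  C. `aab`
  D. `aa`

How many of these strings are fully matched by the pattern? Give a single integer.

1

A → match
B → no match
C → no match
D → no match
Total matched: 1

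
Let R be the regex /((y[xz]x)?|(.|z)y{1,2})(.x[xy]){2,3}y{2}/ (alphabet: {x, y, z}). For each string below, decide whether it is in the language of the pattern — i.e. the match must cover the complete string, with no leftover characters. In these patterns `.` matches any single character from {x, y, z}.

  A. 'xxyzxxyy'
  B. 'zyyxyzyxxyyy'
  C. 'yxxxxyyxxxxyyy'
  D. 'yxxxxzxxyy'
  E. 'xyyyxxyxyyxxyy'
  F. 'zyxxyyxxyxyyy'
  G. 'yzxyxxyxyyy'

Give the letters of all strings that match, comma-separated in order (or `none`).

A, C, E, F, G

A → match
B → no match
C → match
D → no match
E → match
F → match
G → match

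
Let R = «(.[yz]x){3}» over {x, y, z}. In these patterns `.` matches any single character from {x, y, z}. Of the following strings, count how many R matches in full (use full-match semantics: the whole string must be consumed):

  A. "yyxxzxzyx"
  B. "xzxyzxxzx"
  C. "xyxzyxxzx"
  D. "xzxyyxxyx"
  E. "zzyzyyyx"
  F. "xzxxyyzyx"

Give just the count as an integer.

4

A. "yyxxzxzyx" → match
B. "xzxyzxxzx" → match
C. "xyxzyxxzx" → match
D. "xzxyyxxyx" → match
E. "zzyzyyyx" → no match
F. "xzxxyyzyx" → no match
Total matched: 4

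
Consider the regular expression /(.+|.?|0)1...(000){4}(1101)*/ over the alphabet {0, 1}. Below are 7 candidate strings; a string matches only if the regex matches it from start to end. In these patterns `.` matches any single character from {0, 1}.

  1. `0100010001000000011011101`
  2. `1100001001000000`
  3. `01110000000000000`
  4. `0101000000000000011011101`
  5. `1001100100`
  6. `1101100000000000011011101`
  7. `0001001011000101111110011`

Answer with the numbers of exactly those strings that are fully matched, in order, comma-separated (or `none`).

3, 4, 6

1 → no match
2 → no match
3 → match
4 → match
5 → no match
6 → match
7 → no match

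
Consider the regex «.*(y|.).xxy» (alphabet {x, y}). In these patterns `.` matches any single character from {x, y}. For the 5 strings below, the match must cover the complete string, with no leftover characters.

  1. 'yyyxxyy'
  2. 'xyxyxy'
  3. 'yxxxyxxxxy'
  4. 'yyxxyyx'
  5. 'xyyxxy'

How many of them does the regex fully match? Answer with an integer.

2

1 → no match — must end with 'xxy'
2 → no match — must end with 'xxy'
3 → match
4 → no match — must end with 'xxy'
5 → match
Total matched: 2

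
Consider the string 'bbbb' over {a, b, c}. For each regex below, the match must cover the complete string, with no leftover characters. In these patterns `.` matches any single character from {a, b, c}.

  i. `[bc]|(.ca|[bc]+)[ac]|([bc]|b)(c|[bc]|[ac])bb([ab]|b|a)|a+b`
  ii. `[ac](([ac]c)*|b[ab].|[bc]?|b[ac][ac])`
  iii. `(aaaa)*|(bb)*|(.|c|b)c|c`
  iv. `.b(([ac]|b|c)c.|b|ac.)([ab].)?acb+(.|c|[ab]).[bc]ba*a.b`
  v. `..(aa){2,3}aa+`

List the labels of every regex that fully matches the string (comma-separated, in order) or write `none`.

iii

i → no match
ii → no match
iii → match
iv → no match
v → no match — must end with 'a'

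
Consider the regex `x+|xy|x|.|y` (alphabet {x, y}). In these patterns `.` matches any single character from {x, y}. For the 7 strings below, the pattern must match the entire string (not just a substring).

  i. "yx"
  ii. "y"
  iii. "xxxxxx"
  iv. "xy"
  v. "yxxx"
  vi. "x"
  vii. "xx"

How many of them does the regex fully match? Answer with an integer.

i. "yx" → no match
ii. "y" → match
iii. "xxxxxx" → match
iv. "xy" → match
v. "yxxx" → no match
vi. "x" → match
vii. "xx" → match
Total matched: 5

5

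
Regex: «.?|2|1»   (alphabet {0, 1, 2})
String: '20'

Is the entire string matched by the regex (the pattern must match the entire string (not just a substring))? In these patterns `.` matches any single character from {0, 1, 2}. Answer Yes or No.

No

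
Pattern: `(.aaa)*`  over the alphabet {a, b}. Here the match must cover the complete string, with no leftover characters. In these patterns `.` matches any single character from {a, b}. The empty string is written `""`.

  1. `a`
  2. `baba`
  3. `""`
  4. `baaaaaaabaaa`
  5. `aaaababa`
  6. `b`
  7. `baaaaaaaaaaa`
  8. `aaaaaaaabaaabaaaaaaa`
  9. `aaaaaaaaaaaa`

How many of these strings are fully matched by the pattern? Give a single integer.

1. `a` → no match
2. `baba` → no match
3. `""` → match
4. `baaaaaaabaaa` → match
5. `aaaababa` → no match
6. `b` → no match
7. `baaaaaaaaaaa` → match
8 → match
9. `aaaaaaaaaaaa` → match
Total matched: 5

5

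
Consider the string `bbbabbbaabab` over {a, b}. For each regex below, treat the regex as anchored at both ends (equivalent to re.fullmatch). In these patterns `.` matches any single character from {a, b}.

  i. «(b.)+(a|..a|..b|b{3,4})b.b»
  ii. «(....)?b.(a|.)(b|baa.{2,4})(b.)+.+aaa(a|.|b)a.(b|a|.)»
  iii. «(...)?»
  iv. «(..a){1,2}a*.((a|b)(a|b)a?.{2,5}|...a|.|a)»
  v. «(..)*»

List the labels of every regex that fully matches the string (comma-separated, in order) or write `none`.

i, v

i → match
ii → no match
iii → no match
iv → no match
v → match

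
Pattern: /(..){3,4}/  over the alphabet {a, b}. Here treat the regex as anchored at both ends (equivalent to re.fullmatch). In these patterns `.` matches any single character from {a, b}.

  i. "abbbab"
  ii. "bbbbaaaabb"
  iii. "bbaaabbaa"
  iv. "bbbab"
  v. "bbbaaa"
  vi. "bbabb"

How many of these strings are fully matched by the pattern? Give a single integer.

i. "abbbab" → match
ii. "bbbbaaaabb" → no match
iii. "bbaaabbaa" → no match
iv. "bbbab" → no match
v. "bbbaaa" → match
vi. "bbabb" → no match
Total matched: 2

2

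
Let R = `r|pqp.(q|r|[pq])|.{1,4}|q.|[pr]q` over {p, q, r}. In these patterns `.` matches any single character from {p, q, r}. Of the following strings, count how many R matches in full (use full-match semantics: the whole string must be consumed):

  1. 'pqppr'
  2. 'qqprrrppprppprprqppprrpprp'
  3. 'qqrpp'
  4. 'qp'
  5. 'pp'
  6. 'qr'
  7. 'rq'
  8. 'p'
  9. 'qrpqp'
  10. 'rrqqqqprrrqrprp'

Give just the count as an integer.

6

1 → match
2 → no match
3 → no match
4 → match
5 → match
6 → match
7 → match
8 → match
9 → no match
10 → no match
Total matched: 6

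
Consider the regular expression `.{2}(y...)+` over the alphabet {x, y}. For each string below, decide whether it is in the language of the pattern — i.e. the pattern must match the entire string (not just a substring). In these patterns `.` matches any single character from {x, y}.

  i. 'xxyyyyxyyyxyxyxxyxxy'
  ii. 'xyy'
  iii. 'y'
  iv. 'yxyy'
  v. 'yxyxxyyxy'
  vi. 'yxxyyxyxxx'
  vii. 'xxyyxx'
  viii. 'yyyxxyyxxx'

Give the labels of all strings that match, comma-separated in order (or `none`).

vii, viii

i → no match
ii → no match
iii → no match
iv → no match
v → no match
vi → no match
vii → match
viii → match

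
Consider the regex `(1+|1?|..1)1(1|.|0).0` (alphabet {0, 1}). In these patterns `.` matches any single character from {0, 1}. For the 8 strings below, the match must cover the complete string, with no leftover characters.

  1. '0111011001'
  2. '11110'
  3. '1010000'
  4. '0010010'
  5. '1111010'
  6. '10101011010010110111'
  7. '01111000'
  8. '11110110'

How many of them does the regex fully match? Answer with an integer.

1 → no match — must end with '0'
2 → match
3 → no match
4 → no match
5 → match
6 → no match — must end with '0'
7 → no match
8 → no match
Total matched: 2

2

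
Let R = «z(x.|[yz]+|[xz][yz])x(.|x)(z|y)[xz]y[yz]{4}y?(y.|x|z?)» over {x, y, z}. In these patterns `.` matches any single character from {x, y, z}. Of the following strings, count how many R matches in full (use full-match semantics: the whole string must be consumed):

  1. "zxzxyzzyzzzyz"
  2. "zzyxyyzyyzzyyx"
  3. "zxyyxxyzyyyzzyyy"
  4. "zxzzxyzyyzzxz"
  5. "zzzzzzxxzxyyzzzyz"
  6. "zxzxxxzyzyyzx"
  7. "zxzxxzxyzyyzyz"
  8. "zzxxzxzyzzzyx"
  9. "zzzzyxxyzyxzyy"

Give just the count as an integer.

4

1 → match
2 → match
3 → no match
4 → no match
5 → match
6 → no match
7 → match
8 → no match
9 → no match
Total matched: 4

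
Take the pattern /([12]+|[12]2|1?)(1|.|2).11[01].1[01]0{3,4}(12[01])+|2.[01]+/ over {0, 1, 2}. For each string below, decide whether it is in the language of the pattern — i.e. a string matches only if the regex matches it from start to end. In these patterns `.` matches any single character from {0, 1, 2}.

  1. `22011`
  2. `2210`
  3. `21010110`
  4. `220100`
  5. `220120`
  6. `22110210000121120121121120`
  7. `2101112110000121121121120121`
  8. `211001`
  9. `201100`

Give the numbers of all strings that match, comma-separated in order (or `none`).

1 → match
2 → match
3 → match
4 → match
5 → no match
6 → match
7 → match
8 → match
9 → match

1, 2, 3, 4, 6, 7, 8, 9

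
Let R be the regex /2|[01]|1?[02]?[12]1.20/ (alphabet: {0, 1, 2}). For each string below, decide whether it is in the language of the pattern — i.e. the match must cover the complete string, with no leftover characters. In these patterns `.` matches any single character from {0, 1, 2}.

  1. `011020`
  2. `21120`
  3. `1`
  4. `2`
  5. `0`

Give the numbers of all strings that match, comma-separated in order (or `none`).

1, 2, 3, 4, 5

1 → match
2 → match
3 → match
4 → match
5 → match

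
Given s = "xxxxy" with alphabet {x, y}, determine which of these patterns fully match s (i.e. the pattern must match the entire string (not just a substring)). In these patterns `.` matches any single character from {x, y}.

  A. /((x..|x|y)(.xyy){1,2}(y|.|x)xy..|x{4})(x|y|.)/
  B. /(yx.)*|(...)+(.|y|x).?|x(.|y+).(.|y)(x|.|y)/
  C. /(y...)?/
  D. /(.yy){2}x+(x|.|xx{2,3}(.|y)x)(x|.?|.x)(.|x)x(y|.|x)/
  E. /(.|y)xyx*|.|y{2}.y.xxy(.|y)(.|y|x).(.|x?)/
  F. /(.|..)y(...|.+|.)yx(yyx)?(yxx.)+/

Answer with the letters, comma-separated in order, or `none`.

A, B

A → match
B → match
C → no match
D → no match
E → no match
F → no match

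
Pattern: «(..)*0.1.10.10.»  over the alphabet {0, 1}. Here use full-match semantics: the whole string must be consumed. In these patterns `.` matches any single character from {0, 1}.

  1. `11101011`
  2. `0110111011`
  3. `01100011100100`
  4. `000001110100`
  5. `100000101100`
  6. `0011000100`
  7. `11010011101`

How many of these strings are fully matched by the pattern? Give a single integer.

1

1 → no match
2 → no match
3 → match
4 → no match
5 → no match
6 → no match
7 → no match
Total matched: 1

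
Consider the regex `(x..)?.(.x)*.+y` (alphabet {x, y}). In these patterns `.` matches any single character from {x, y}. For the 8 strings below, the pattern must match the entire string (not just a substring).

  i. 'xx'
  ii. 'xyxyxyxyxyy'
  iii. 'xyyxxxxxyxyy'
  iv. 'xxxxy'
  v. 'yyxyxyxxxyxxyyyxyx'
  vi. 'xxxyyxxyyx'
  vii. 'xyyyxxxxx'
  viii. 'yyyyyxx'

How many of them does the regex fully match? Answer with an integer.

i → no match — must end with 'y'
ii → match
iii → match
iv → match
v → no match — must end with 'y'
vi → no match — must end with 'y'
vii → no match — must end with 'y'
viii → no match — must end with 'y'
Total matched: 3

3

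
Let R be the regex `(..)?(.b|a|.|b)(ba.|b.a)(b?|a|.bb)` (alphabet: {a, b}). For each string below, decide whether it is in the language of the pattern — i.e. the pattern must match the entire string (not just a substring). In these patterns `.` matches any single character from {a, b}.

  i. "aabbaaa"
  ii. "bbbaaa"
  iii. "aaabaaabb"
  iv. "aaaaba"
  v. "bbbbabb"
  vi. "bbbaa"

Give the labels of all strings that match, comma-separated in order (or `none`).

i → match
ii → match
iii → match
iv → no match
v → match
vi → match

i, ii, iii, v, vi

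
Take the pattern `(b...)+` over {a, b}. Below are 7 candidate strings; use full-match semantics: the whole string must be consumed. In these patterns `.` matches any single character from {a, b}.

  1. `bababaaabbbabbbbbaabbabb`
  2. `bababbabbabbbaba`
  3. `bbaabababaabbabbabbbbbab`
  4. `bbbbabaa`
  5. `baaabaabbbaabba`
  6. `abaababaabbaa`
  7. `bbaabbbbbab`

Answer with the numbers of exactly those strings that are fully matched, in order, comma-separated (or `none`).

1 → match
2 → match
3 → no match
4 → no match
5 → no match
6 → no match — must start with `b`
7 → no match

1, 2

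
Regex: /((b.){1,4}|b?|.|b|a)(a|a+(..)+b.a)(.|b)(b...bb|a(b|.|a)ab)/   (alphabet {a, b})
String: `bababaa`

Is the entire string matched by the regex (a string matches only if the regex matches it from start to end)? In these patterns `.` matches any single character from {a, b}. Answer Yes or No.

No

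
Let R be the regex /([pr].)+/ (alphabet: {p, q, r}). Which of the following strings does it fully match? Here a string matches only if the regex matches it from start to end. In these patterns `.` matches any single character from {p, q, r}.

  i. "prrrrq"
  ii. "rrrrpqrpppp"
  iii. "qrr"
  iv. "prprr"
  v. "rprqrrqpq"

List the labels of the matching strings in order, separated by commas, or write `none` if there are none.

i

i → match
ii → no match
iii → no match
iv → no match
v → no match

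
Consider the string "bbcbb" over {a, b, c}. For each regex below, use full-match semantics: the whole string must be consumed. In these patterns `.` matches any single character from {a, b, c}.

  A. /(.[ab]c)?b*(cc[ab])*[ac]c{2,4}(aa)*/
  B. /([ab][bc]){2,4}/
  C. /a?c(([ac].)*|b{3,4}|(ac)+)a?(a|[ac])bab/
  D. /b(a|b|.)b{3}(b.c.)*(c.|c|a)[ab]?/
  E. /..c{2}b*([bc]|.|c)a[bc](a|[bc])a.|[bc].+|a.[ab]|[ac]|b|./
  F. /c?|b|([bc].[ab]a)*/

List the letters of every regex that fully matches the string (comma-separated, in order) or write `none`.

A → no match
B → no match
C → no match — must end with "bab"
D → no match
E → match
F → no match

E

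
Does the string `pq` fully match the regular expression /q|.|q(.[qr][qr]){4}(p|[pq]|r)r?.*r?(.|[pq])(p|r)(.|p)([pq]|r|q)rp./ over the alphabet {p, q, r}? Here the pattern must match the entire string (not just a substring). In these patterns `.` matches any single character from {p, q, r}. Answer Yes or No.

No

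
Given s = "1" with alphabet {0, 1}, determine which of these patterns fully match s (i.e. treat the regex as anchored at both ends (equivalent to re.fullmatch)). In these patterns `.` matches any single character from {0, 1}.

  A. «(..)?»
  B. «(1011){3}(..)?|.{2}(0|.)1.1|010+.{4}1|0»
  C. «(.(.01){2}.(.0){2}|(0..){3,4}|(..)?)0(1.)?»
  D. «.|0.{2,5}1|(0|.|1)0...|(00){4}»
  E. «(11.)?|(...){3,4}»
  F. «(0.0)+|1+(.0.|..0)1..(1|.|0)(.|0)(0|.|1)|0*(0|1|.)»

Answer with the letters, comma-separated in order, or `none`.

D, F

A → no match
B → no match
C → no match
D → match
E → no match
F → match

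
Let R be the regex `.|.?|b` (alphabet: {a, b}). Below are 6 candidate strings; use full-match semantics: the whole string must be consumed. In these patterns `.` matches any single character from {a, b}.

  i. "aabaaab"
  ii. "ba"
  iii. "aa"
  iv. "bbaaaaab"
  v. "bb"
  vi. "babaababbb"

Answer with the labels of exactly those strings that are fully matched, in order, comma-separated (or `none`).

none

i → no match
ii → no match
iii → no match
iv → no match
v → no match
vi → no match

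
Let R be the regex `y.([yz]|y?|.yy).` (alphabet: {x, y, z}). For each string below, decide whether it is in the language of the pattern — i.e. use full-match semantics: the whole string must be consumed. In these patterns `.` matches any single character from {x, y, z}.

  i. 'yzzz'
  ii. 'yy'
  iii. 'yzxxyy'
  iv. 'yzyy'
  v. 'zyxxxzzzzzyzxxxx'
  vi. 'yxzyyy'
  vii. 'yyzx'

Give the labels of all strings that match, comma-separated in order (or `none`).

i → match
ii → no match
iii → no match
iv → match
v → no match — must start with 'y'
vi → match
vii → match

i, iv, vi, vii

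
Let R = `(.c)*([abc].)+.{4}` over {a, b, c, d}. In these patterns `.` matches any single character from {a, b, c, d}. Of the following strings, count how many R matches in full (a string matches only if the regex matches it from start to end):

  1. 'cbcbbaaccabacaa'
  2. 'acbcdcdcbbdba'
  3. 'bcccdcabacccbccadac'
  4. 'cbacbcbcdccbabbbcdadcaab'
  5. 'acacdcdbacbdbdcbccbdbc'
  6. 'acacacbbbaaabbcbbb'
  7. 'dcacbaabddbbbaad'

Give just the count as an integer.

1

1 → no match
2 → no match
3 → no match
4 → no match
5 → no match
6 → match
7 → no match
Total matched: 1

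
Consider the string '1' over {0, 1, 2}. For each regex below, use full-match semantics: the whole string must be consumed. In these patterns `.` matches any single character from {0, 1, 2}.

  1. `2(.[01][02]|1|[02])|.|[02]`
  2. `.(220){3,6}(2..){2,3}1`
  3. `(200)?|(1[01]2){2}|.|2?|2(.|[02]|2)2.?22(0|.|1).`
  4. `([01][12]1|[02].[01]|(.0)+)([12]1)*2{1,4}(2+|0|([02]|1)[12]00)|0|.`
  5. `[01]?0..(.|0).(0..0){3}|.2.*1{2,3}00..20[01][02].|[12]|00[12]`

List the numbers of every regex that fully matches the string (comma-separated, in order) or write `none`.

1, 3, 4, 5

1 → match
2 → no match
3 → match
4 → match
5 → match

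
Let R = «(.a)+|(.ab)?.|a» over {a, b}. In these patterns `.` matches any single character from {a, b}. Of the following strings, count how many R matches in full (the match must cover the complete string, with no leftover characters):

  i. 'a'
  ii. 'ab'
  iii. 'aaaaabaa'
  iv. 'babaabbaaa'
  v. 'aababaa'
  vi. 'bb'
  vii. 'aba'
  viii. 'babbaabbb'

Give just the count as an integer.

1

i. 'a' → match
ii. 'ab' → no match
iii. 'aaaaabaa' → no match
iv. 'babaabbaaa' → no match
v. 'aababaa' → no match
vi. 'bb' → no match
vii. 'aba' → no match
viii. 'babbaabbb' → no match
Total matched: 1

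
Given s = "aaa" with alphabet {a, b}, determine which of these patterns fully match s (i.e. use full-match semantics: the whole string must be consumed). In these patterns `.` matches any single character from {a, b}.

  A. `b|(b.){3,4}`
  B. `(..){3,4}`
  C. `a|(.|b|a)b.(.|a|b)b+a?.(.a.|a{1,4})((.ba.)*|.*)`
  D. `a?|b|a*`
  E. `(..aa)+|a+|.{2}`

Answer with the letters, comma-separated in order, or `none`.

D, E

A → no match — must start with "b"
B → no match
C → no match
D → match
E → match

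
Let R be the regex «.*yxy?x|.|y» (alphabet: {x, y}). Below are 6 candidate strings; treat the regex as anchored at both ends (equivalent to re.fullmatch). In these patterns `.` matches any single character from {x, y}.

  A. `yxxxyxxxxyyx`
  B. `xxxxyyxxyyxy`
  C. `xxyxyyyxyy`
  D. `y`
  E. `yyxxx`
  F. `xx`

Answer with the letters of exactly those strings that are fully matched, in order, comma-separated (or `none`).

A → no match
B → no match
C → no match
D → match
E → no match
F → no match

D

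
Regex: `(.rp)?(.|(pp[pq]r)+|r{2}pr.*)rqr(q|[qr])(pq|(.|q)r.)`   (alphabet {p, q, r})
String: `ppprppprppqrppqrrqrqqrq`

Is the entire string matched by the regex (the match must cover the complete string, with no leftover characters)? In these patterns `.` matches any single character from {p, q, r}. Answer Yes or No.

Yes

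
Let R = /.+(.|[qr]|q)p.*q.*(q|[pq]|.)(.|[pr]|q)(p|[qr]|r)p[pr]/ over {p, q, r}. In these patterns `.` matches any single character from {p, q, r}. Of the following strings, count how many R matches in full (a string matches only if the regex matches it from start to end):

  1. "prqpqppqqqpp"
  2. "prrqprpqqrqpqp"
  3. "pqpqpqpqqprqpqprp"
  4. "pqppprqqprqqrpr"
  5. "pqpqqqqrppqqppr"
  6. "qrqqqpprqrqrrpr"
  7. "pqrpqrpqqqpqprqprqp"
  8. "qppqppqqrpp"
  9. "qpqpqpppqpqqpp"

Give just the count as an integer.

1 → match
2 → no match
3 → no match
4 → match
5 → match
6 → match
7 → no match
8 → match
9 → match
Total matched: 6

6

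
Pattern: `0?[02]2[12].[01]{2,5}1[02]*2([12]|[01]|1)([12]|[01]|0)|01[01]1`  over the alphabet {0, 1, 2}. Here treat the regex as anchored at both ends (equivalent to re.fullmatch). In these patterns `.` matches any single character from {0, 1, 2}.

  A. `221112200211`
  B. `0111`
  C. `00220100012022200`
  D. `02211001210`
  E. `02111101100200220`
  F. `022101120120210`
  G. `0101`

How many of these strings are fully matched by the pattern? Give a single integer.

A → no match
B → match
C → match
D → match
E → match
F → no match
G → match
Total matched: 5

5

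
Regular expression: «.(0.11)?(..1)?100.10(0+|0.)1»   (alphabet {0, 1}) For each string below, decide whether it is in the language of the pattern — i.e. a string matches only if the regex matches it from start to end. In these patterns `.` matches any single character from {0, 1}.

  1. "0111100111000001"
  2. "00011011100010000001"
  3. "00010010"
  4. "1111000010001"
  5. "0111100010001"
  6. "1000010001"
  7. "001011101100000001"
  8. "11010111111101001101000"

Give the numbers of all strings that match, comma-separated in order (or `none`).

2, 5

1 → no match
2 → match
3 → no match — must end with "1"
4 → no match
5 → match
6 → no match
7 → no match
8 → no match — must end with "1"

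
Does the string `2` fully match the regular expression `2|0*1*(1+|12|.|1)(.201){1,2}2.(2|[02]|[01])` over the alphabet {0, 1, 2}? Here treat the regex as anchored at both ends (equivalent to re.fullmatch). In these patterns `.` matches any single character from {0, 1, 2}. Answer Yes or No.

Yes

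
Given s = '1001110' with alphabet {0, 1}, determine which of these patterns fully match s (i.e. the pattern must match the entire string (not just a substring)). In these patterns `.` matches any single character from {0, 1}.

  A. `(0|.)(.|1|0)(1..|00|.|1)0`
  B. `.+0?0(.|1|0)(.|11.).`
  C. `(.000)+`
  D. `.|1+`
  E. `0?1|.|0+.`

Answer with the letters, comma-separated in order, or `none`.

B

A → no match
B → match
C → no match — must end with '000'
D → no match
E → no match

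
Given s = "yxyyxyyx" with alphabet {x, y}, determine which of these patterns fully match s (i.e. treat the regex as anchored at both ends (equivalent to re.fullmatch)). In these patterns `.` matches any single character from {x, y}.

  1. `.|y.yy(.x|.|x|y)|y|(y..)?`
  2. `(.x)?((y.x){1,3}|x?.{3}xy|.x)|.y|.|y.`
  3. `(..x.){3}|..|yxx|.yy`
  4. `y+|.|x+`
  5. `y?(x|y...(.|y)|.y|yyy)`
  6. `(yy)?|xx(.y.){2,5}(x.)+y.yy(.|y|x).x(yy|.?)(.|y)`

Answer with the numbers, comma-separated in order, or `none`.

1 → no match
2 → match
3 → no match
4 → no match
5 → no match
6 → no match

2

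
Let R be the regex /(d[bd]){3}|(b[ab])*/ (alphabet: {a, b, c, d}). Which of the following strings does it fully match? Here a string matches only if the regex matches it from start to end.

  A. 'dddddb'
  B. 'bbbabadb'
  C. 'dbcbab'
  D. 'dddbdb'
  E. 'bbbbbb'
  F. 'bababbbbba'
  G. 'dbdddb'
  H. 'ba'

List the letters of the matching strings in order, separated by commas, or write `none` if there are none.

A. 'dddddb' → match
B. 'bbbabadb' → no match
C. 'dbcbab' → no match
D. 'dddbdb' → match
E. 'bbbbbb' → match
F. 'bababbbbba' → match
G. 'dbdddb' → match
H. 'ba' → match

A, D, E, F, G, H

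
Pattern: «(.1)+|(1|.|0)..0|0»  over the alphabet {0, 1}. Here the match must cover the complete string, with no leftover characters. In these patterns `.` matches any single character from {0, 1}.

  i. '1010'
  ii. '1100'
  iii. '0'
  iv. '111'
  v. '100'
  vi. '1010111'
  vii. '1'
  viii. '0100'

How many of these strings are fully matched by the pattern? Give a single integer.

4

i → match
ii → match
iii → match
iv → no match
v → no match
vi → no match
vii → no match
viii → match
Total matched: 4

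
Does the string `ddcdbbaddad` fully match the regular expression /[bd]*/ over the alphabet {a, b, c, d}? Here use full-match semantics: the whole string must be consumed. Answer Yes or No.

No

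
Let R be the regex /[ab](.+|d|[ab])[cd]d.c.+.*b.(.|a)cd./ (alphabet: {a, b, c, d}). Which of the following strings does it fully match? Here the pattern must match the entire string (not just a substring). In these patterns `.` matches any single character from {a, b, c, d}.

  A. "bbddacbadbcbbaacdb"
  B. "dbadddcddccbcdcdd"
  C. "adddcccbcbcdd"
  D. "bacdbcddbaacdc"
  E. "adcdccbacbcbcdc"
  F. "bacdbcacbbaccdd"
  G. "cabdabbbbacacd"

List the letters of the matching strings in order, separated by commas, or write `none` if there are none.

A → match
B → no match
C → match
D → match
E → match
F → match
G → no match

A, C, D, E, F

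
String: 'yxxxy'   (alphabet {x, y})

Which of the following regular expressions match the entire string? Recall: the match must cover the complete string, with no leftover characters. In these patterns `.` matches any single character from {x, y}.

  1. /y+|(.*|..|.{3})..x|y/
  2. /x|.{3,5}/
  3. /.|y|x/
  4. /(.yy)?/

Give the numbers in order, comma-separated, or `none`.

2

1 → no match
2 → match
3 → no match
4 → no match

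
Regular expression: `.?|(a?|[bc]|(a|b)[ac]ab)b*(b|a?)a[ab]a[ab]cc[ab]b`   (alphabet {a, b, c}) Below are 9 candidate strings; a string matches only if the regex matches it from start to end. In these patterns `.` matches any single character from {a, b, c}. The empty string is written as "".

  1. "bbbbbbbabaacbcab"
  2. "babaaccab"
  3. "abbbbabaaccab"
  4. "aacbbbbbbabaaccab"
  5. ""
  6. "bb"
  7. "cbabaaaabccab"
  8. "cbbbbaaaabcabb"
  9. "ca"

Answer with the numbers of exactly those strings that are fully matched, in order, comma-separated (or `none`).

1 → no match
2. "babaaccab" → match
3 → match
4 → no match
5. "" → match
6. "bb" → no match
7 → no match
8 → no match
9. "ca" → no match

2, 3, 5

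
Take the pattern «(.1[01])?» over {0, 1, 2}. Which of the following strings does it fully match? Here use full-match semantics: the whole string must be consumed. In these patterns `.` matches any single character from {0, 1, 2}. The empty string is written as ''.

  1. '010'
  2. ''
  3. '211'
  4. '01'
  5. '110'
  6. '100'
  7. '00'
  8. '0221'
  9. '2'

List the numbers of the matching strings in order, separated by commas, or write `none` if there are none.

1. '010' → match
2. '' → match
3. '211' → match
4. '01' → no match
5. '110' → match
6. '100' → no match
7. '00' → no match
8. '0221' → no match
9. '2' → no match

1, 2, 3, 5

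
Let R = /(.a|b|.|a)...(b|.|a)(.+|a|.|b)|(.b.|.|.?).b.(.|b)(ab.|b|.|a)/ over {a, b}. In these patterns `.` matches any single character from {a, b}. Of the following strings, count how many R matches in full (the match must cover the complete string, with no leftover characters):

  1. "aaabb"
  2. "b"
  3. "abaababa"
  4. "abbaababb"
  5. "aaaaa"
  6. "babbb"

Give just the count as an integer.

2

1 → no match
2 → no match
3 → match
4 → match
5 → no match
6 → no match
Total matched: 2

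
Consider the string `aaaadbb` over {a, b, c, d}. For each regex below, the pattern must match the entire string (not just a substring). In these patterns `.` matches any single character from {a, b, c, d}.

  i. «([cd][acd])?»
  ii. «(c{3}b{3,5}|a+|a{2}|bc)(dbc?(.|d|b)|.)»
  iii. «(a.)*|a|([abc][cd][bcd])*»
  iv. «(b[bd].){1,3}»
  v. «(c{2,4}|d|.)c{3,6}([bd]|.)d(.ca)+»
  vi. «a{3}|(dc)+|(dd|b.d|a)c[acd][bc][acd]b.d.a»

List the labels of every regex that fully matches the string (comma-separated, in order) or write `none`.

ii

i → no match
ii → match
iii → no match
iv → no match — must start with `b`
v → no match — must end with `ca`
vi → no match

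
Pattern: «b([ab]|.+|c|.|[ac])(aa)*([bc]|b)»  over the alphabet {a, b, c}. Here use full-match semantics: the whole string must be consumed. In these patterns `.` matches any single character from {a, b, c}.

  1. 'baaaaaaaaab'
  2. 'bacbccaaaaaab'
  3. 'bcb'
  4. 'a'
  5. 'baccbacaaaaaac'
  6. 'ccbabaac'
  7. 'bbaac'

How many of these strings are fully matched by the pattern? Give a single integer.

5

1 → match
2 → match
3 → match
4 → no match — must start with 'b'
5 → match
6 → no match — must start with 'b'
7 → match
Total matched: 5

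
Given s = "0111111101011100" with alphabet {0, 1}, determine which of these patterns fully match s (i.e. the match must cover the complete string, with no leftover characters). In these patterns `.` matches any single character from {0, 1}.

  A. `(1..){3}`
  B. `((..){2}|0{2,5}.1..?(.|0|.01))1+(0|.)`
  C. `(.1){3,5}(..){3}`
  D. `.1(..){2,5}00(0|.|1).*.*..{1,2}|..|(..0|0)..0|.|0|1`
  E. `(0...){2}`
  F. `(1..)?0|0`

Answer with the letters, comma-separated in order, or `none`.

A → no match — must start with "1"
B → no match
C → match
D → no match
E → no match
F → no match

C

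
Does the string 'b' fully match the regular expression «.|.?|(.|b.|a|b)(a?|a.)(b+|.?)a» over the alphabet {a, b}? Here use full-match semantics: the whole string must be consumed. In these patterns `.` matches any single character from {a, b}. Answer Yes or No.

Yes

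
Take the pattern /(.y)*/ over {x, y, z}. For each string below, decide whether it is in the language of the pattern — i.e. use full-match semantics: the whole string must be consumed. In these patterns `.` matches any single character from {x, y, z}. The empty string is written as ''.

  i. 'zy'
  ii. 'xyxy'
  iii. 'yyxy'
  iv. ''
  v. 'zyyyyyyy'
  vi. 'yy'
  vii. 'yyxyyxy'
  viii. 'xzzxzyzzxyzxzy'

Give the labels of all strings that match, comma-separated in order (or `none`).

i. 'zy' → match
ii. 'xyxy' → match
iii. 'yyxy' → match
iv. '' → match
v. 'zyyyyyyy' → match
vi. 'yy' → match
vii. 'yyxyyxy' → no match
viii → no match

i, ii, iii, iv, v, vi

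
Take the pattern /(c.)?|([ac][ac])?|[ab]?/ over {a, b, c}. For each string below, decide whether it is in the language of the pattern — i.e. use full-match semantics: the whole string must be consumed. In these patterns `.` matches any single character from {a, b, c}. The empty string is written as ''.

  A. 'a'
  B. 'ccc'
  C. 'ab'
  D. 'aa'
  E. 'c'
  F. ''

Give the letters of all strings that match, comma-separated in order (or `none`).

A, D, F

A → match
B → no match
C → no match
D → match
E → no match
F → match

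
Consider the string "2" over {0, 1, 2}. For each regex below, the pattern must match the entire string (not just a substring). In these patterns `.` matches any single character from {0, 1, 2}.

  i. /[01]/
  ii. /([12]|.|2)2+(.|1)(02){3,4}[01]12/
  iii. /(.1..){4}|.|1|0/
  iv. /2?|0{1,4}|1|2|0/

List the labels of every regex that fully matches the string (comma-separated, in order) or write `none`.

i → no match
ii → no match — must end with "12"
iii → match
iv → match

iii, iv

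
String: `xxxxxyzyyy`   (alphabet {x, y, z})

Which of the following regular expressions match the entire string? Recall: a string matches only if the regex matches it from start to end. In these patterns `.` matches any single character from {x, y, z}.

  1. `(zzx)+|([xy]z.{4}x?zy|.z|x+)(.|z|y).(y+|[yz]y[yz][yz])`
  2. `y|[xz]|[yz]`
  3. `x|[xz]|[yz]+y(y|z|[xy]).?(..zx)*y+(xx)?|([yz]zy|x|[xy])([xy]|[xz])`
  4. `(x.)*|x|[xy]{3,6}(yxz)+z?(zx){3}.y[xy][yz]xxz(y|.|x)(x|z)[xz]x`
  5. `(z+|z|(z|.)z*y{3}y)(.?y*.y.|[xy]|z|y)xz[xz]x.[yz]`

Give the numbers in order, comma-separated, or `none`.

1 → match
2 → no match
3 → no match
4 → no match
5 → no match

1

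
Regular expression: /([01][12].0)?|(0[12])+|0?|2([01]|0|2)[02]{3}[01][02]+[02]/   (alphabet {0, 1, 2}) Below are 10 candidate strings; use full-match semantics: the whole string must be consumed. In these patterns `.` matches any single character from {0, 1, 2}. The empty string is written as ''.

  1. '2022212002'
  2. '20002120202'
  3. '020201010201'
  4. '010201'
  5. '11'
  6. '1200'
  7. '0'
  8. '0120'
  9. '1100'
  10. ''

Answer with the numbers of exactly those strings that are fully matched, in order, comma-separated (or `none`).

1, 2, 3, 4, 6, 7, 8, 9, 10

1. '2022212002' → match
2. '20002120202' → match
3. '020201010201' → match
4. '010201' → match
5. '11' → no match
6. '1200' → match
7. '0' → match
8. '0120' → match
9. '1100' → match
10. '' → match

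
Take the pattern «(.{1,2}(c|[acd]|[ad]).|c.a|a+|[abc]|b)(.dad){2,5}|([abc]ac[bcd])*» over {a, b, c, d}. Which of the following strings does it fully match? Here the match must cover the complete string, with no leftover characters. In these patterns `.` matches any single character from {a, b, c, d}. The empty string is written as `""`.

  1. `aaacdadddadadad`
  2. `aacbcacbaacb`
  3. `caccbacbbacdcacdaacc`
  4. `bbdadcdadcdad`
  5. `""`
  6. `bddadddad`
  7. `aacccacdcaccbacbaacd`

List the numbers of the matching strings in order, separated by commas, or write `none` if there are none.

1 → match
2. `aacbcacbaacb` → match
3 → match
4 → match
5. `""` → match
6. `bddadddad` → match
7 → match

1, 2, 3, 4, 5, 6, 7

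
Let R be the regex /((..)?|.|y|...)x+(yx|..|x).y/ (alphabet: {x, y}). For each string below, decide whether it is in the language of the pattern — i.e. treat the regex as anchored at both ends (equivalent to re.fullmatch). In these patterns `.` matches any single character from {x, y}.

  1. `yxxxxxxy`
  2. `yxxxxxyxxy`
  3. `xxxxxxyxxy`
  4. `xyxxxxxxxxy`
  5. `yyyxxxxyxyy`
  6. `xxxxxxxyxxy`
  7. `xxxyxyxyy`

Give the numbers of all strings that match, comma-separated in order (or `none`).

1, 2, 3, 4, 5, 6

1 → match
2 → match
3 → match
4 → match
5 → match
6 → match
7 → no match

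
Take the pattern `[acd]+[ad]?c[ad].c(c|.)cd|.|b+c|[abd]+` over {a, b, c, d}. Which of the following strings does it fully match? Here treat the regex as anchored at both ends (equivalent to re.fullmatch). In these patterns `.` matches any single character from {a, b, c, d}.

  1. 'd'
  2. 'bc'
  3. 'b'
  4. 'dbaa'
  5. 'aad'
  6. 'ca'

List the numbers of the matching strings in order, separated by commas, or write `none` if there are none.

1, 2, 3, 4, 5

1 → match
2 → match
3 → match
4 → match
5 → match
6 → no match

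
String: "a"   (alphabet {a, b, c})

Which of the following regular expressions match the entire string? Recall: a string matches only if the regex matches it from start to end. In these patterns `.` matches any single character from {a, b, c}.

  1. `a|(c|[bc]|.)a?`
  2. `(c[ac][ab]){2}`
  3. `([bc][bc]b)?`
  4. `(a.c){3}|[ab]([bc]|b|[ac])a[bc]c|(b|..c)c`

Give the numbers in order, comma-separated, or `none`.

1 → match
2 → no match — must start with "c"
3 → no match
4 → no match — must end with "c"

1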